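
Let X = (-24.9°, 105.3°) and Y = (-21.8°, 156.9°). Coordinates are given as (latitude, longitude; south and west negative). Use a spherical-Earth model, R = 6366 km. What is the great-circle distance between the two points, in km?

cos σ = sin φ₁ sin φ₂ + cos φ₁ cos φ₂ cos Δλ
      = sin(-24.90°)sin(-21.80°) + cos(-24.90°)cos(-21.80°)cos(51.60°) = 0.6795
σ = 47.197° → d = Rσ = 6366·0.82375 = 5244 km

5244 km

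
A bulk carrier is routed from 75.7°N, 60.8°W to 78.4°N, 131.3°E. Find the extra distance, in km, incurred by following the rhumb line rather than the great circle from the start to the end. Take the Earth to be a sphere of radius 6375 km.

Great circle: cos σ = sin φ₁ sin φ₂ + cos φ₁ cos φ₂ cos Δλ,  σ = 0.4495 rad → d_gc = 2865.6 km
Rhumb line: Δψ = +0.2110, q = Δφ/Δψ = 0.2233, d_rh = R√(Δφ²+q²Δλ²) = 4182.2 km
Excess = 4182.2 − 2865.6 = 1316.6 ≈ 1317 km

1317 km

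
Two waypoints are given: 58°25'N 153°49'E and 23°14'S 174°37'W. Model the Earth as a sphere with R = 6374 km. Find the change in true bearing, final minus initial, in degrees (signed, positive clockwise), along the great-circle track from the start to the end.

+12.9°

Initial bearing θ₁ = atan2(sin Δλ cos φ₂, cos φ₁ sin φ₂ − sin φ₁ cos φ₂ cos Δλ) = 151.16°
Final bearing θ₂ = (initial bearing from the destination back to the start) + 180° = 164.04°
Δθ = θ₂ − θ₁ = +12.9°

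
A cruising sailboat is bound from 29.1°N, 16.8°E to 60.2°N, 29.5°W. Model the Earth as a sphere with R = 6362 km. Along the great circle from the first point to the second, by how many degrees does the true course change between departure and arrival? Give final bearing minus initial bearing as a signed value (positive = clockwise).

-34.6°

Initial bearing θ₁ = atan2(sin Δλ cos φ₂, cos φ₁ sin φ₂ − sin φ₁ cos φ₂ cos Δλ) = 328.71°
Final bearing θ₂ = (initial bearing from the destination back to the start) + 180° = 294.07°
Δθ = θ₂ − θ₁ = -34.6°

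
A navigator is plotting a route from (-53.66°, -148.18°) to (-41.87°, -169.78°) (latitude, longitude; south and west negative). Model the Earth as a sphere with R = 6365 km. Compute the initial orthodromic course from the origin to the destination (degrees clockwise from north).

300.6°

N = sin Δλ·cos φ₂ = -0.2741;  D = cos φ₁ sin φ₂ − sin φ₁ cos φ₂ cos Δλ = +0.1622
initial course = atan2(N, D) = 300.61°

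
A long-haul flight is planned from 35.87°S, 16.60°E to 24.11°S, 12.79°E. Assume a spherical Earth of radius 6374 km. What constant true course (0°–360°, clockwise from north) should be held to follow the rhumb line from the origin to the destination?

344.4°

Meridional parts: M(φ₁)=-0.6715, M(φ₂)=-0.4338 → ΔM = +0.2377;  Δλ = -0.0665 rad
tan C = Δλ / ΔM = -0.2798 → C = 344.37°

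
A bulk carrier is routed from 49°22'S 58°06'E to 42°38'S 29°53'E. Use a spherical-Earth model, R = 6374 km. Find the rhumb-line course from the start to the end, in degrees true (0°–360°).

Δψ = ln[tan(π/4+φ₂/2)/tan(π/4+φ₁/2)] = +0.1695
Δλ = -0.4925 rad (taken the short way round)
course = atan2(Δλ, Δψ) = 288.99°

289.0°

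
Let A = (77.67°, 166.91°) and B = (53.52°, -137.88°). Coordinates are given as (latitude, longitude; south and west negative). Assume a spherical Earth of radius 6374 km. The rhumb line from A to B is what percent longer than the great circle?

Great circle: σ = 0.5395 rad → d_gc = Rσ = 3438.9 km
Rhumb: Δφ = -0.4215, Δλ = +0.9636, Δψ = -1.1155, q = Δφ/Δψ = 0.3779 → d_rh = R√(Δφ²+q²Δλ²) = 3550.2 km
Excess = (3550.2 − 3438.9) / 3438.9 = 111.3 / 3438.9 = 3.24% ≈ 3.2%

3.2%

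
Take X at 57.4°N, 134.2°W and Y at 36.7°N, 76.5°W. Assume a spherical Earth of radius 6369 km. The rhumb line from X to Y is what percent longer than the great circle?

2.4%

Great circle: σ = 0.7462 rad → d_gc = Rσ = 4752.3 km
Rhumb: Δφ = -0.3613, Δλ = +1.0071, Δψ = -0.5401, q = Δφ/Δψ = 0.6689 → d_rh = R√(Δφ²+q²Δλ²) = 4868.4 km
Excess = (4868.4 − 4752.3) / 4752.3 = 116.1 / 4752.3 = 2.44% ≈ 2.4%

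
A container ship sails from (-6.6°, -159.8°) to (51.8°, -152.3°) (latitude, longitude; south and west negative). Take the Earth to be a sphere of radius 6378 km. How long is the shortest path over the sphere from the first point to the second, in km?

Haversine: a = sin²(Δφ/2)+cos φ₁ cos φ₂ sin²(Δλ/2) = 0.24063;  σ = 2·atan2(√a,√(1−a))
σ = 58.753° → d = Rσ = 6378·1.02543 = 6540 km

6540 km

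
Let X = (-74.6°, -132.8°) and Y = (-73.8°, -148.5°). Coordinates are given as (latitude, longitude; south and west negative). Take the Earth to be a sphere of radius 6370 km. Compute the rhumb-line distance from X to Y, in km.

483 km

Rhumb course C = atan2(Δλ, Δψ) with Δψ = ln[tan(π/4+φ₂/2)/tan(π/4+φ₁/2)] = +0.0513, Δλ = -0.2740 → C = 280.60°
d = R·|Δφ| / |cos C| = 6370·0.01396 / 0.18399 = 483 km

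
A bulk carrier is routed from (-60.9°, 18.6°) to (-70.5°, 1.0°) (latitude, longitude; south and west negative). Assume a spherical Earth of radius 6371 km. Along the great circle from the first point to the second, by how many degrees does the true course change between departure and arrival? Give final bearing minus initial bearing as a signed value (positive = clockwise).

Initial bearing θ₁ = atan2(sin Δλ cos φ₂, cos φ₁ sin φ₂ − sin φ₁ cos φ₂ cos Δλ) = 209.22°
Final bearing θ₂ = (initial bearing from the destination back to the start) + 180° = 225.34°
Δθ = θ₂ − θ₁ = +16.1°

+16.1°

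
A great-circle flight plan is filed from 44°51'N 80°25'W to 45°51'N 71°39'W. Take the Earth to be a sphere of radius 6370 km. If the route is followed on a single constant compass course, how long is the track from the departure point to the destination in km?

Δψ = ln[tan(π/4+φ₂/2)/tan(π/4+φ₁/2)] = +0.0248;  Δφ = +0.0175 rad,  Δλ = +0.1530 rad
q = Δφ/Δψ = 0.7027
d = R·√(Δφ² + q²Δλ²) = 6370·0.10893 = 694 km

694 km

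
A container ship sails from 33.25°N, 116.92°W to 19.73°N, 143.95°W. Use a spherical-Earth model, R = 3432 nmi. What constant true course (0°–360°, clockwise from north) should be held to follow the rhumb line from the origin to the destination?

Δψ = ln[tan(π/4+φ₂/2)/tan(π/4+φ₁/2)] = -0.2646
Δλ = -0.4718 rad (taken the short way round)
course = atan2(Δλ, Δψ) = 240.72°

240.7°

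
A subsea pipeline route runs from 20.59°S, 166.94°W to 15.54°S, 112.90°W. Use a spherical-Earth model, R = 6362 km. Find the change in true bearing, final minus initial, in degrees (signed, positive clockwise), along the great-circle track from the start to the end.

-18.0°

Initial bearing θ₁ = atan2(sin Δλ cos φ₂, cos φ₁ sin φ₂ − sin φ₁ cos φ₂ cos Δλ) = 93.80°
Final bearing θ₂ = (initial bearing from the destination back to the start) + 180° = 75.81°
Δθ = θ₂ − θ₁ = -18.0°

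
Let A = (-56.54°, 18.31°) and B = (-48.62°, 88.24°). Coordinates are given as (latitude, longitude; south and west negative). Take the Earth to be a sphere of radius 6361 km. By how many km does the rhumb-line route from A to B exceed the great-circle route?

Great circle: cos σ = sin φ₁ sin φ₂ + cos φ₁ cos φ₂ cos Δλ,  σ = 0.7211 rad → d_gc = 4587.1 km
Rhumb line: Δψ = +0.2283, q = Δφ/Δψ = 0.6055, d_rh = R√(Δφ²+q²Δλ²) = 4782.5 km
Excess = 4782.5 − 4587.1 = 195.4 ≈ 195 km

195 km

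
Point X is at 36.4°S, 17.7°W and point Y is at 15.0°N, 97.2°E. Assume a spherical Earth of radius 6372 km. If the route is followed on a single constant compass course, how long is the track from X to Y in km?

13378 km

Rhumb course C = atan2(Δλ, Δψ) with Δψ = ln[tan(π/4+φ₂/2)/tan(π/4+φ₁/2)] = +0.9478, Δλ = +2.0054 → C = 64.70°
d = R·|Δφ| / |cos C| = 6372·0.89710 / 0.42729 = 13378 km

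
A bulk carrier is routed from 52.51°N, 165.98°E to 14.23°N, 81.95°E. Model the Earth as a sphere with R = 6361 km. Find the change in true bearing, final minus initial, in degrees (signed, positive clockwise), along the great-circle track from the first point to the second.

Initial bearing θ₁ = atan2(sin Δλ cos φ₂, cos φ₁ sin φ₂ − sin φ₁ cos φ₂ cos Δλ) = 274.13°
Final bearing θ₂ = (initial bearing from the destination back to the start) + 180° = 218.77°
Δθ = θ₂ − θ₁ = -55.4°

-55.4°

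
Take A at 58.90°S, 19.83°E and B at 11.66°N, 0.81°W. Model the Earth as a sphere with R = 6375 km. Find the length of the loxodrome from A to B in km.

Rhumb course C = atan2(Δλ, Δψ) with Δψ = ln[tan(π/4+φ₂/2)/tan(π/4+φ₁/2)] = +1.4841, Δλ = -0.3602 → C = 346.36°
d = R·|Δφ| / |cos C| = 6375·1.23150 / 0.97178 = 8079 km

8079 km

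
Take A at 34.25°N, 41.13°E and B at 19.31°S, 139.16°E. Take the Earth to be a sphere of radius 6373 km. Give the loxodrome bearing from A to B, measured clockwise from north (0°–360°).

Meridional parts: M(φ₁)=+0.6369, M(φ₂)=-0.3436 → ΔM = -0.9805;  Δλ = +1.7109 rad
tan C = Δλ / ΔM = -1.7449 → C = 119.82°

119.8°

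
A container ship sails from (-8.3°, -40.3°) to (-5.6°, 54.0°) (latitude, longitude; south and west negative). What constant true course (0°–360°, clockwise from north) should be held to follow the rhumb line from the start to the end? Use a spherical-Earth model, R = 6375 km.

88.3°

Meridional parts: M(φ₁)=-0.1454, M(φ₂)=-0.0979 → ΔM = +0.0475;  Δλ = +1.6458 rad
tan C = Δλ / ΔM = +34.6660 → C = 88.35°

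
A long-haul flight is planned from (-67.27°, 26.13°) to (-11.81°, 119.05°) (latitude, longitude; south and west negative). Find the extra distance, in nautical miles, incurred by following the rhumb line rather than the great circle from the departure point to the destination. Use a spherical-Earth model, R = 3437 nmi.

284 nmi

Great circle: cos σ = sin φ₁ sin φ₂ + cos φ₁ cos φ₂ cos Δλ,  σ = 1.4005 rad → d_gc = 4813.4 nmi
Rhumb line: Δψ = +1.3969, q = Δφ/Δψ = 0.6930, d_rh = R√(Δφ²+q²Δλ²) = 5097.8 nmi
Excess = 5097.8 − 4813.4 = 284.4 ≈ 284 nmi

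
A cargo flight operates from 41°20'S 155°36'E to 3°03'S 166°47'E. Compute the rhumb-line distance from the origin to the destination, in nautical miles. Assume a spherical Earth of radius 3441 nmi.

2378 nmi

Δψ = ln[tan(π/4+φ₂/2)/tan(π/4+φ₁/2)] = +0.7403;  Δφ = +0.6682 rad,  Δλ = +0.1952 rad
q = Δφ/Δψ = 0.9025
d = R·√(Δφ² + q²Δλ²) = 3441·0.69100 = 2378 nmi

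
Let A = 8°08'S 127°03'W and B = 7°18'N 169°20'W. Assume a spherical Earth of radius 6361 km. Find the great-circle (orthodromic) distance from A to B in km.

Haversine: a = sin²(Δφ/2)+cos φ₁ cos φ₂ sin²(Δλ/2) = 0.14576;  σ = 2·atan2(√a,√(1−a))
σ = 44.889° → d = Rσ = 6361·0.78347 = 4984 km

4984 km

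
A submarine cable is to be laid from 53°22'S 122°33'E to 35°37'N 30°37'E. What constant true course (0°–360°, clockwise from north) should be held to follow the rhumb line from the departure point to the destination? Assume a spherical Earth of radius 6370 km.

317.8°

Meridional parts: M(φ₁)=-1.1055, M(φ₂)=+0.6660 → ΔM = +1.7715;  Δλ = -1.6045 rad
tan C = Δλ / ΔM = -0.9057 → C = 317.83°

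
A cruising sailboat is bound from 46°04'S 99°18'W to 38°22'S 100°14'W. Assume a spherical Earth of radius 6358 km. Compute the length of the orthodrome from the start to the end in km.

cos σ = sin φ₁ sin φ₂ + cos φ₁ cos φ₂ cos Δλ
      = sin(-46.07°)sin(-38.37°) + cos(-46.07°)cos(-38.37°)cos(-0.93°) = 0.9909
σ = 7.731° → d = Rσ = 6358·0.13493 = 858 km

858 km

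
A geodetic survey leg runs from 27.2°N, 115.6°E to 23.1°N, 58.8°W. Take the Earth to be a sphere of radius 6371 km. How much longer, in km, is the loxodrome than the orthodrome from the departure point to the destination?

Great circle: cos σ = sin φ₁ sin φ₂ + cos φ₁ cos φ₂ cos Δλ,  σ = 2.2586 rad → d_gc = 14389.7 km
Rhumb line: Δψ = -0.0791, q = Δφ/Δψ = 0.9049, d_rh = R√(Δφ²+q²Δλ²) = 17554.5 km
Excess = 17554.5 − 14389.7 = 3164.8 ≈ 3165 km

3165 km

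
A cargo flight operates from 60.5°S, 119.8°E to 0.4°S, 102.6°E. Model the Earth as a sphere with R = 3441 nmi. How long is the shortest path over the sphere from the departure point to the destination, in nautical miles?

Haversine: a = sin²(Δφ/2)+cos φ₁ cos φ₂ sin²(Δλ/2) = 0.26177;  σ = 2·atan2(√a,√(1−a))
σ = 61.545° → d = Rσ = 3441·1.07417 = 3696 nmi

3696 nmi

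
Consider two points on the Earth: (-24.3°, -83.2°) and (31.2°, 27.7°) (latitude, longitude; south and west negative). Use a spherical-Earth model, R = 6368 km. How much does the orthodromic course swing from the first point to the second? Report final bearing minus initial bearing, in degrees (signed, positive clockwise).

+11.3°

At departure: θ₁ = atan2(sin Δλ cos φ₂, cos φ₁ sin φ₂ − sin φ₁ cos φ₂ cos Δλ) = 66.55°
At arrival: θ₂ = atan2(sin Δλ cos φ₁, −cos φ₂ sin φ₁ + sin φ₂ cos φ₁ cos Δλ) = 77.83°
Δθ = θ₂ − θ₁ = +11.3°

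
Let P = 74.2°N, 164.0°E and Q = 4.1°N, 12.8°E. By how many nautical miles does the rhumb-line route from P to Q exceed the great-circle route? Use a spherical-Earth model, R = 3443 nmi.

1207 nmi

Great circle: cos σ = sin φ₁ sin φ₂ + cos φ₁ cos φ₂ cos Δλ,  σ = 1.7408 rad → d_gc = 5993.6 nmi
Rhumb line: Δψ = -1.9034, q = Δφ/Δψ = 0.6428, d_rh = R√(Δφ²+q²Δλ²) = 7201.0 nmi
Excess = 7201.0 − 5993.6 = 1207.4 ≈ 1207 nmi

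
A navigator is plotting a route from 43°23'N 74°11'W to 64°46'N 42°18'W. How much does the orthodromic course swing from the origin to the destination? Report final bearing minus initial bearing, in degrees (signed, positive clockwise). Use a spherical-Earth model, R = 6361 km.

+26.5°

Initial bearing θ₁ = atan2(sin Δλ cos φ₂, cos φ₁ sin φ₂ − sin φ₁ cos φ₂ cos Δλ) = 28.85°
Final bearing θ₂ = (initial bearing from the destination back to the start) + 180° = 55.34°
Δθ = θ₂ − θ₁ = +26.5°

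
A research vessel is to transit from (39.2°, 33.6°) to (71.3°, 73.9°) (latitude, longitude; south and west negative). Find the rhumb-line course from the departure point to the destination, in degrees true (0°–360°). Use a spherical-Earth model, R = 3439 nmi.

Meridional parts: M(φ₁)=+0.7448, M(φ₂)=+1.8039 → ΔM = +1.0591;  Δλ = +0.7034 rad
tan C = Δλ / ΔM = +0.6641 → C = 33.59°

33.6°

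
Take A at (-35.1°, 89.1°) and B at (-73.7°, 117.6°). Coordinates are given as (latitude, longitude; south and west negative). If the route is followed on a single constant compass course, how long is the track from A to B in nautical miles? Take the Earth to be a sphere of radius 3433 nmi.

Rhumb course C = atan2(Δλ, Δψ) with Δψ = ln[tan(π/4+φ₂/2)/tan(π/4+φ₁/2)] = -1.2885, Δλ = +0.4974 → C = 158.89°
d = R·|Δφ| / |cos C| = 3433·0.67370 / 0.93289 = 2479 nmi

2479 nmi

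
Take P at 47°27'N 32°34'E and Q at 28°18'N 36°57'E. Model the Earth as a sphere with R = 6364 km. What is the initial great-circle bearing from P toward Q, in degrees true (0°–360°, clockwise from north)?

N = sin Δλ·cos φ₂ = +0.0673;  D = cos φ₁ sin φ₂ − sin φ₁ cos φ₂ cos Δλ = -0.3261
initial course = atan2(N, D) = 168.34°

168.3°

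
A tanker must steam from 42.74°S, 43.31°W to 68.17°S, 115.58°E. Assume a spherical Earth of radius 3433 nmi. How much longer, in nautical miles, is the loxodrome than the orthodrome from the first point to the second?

Great circle: cos σ = sin φ₁ sin φ₂ + cos φ₁ cos φ₂ cos Δλ,  σ = 1.1862 rad → d_gc = 4072.1 nmi
Rhumb line: Δψ = -0.8192, q = Δφ/Δψ = 0.5418, d_rh = R√(Δφ²+q²Δλ²) = 5378.1 nmi
Excess = 5378.1 − 4072.1 = 1306.0 ≈ 1306 nmi

1306 nmi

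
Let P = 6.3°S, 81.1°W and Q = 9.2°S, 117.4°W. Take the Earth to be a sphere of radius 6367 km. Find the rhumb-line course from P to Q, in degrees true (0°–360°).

265.4°

Δψ = ln[tan(π/4+φ₂/2)/tan(π/4+φ₁/2)] = -0.0511
Δλ = -0.6336 rad (taken the short way round)
course = atan2(Δλ, Δψ) = 265.39°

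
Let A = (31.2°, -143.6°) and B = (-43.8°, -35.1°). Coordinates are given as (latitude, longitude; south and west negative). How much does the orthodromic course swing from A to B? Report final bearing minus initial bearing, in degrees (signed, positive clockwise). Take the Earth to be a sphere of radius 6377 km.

Initial bearing θ₁ = atan2(sin Δλ cos φ₂, cos φ₁ sin φ₂ − sin φ₁ cos φ₂ cos Δλ) = 124.67°
Final bearing θ₂ = (initial bearing from the destination back to the start) + 180° = 102.92°
Δθ = θ₂ − θ₁ = -21.8°

-21.8°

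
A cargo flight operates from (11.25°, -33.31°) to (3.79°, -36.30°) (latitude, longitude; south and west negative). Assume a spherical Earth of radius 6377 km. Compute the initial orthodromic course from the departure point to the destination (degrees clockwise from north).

N = sin Δλ·cos φ₂ = -0.0520;  D = cos φ₁ sin φ₂ − sin φ₁ cos φ₂ cos Δλ = -0.1296
initial course = atan2(N, D) = 201.89°

201.9°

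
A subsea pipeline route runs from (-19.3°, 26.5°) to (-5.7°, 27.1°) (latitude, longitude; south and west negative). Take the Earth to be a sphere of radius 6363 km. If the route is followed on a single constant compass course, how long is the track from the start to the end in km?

Rhumb course C = atan2(Δλ, Δψ) with Δψ = ln[tan(π/4+φ₂/2)/tan(π/4+φ₁/2)] = +0.2438, Δλ = +0.0105 → C = 2.46°
d = R·|Δφ| / |cos C| = 6363·0.23736 / 0.99908 = 1512 km

1512 km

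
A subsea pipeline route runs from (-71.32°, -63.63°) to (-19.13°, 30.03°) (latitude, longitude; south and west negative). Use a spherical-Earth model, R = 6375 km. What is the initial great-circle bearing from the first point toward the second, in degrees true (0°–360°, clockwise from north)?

θ = atan2( sin Δλ·cos φ₂ ,  cos φ₁ sin φ₂ − sin φ₁ cos φ₂ cos Δλ )
  = atan2(+0.9429, -0.1621) = 99.75°

99.8°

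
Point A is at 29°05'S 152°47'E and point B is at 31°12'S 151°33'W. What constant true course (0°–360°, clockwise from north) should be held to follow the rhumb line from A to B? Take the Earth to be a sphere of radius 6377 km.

Meridional parts: M(φ₁)=-0.5309, M(φ₂)=-0.5736 → ΔM = -0.0427;  Δλ = +0.9716 rad
tan C = Δλ / ΔM = -22.7410 → C = 92.52°

92.5°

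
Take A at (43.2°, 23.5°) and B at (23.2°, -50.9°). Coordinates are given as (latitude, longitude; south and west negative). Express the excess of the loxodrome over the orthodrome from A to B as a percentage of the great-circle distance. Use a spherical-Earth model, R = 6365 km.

2.5%

Great circle: σ = 1.1042 rad → d_gc = Rσ = 7028.2 km
Rhumb: Δφ = -0.3491, Δλ = -1.2985, Δψ = -0.4212, q = Δφ/Δψ = 0.8288 → d_rh = R√(Δφ²+q²Δλ²) = 7201.5 km
Excess = (7201.5 − 7028.2) / 7028.2 = 173.3 / 7028.2 = 2.47% ≈ 2.5%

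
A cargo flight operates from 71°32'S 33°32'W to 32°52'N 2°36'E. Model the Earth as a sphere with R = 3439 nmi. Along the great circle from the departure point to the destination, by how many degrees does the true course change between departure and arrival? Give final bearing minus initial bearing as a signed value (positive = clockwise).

-20.0°

At departure: θ₁ = atan2(sin Δλ cos φ₂, cos φ₁ sin φ₂ − sin φ₁ cos φ₂ cos Δλ) = 31.28°
At arrival: θ₂ = atan2(sin Δλ cos φ₁, −cos φ₂ sin φ₁ + sin φ₂ cos φ₁ cos Δλ) = 11.29°
Δθ = θ₂ − θ₁ = -20.0°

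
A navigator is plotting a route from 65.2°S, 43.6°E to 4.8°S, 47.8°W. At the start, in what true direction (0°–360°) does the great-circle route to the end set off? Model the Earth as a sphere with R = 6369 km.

266.7°

N = sin Δλ·cos φ₂ = -0.9962;  D = cos φ₁ sin φ₂ − sin φ₁ cos φ₂ cos Δλ = -0.0572
initial course = atan2(N, D) = 266.71°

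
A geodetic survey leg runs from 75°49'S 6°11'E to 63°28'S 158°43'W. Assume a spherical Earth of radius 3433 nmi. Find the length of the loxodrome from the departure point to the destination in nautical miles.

Δψ = ln[tan(π/4+φ₂/2)/tan(π/4+φ₁/2)] = +0.6393;  Δφ = +0.2155 rad,  Δλ = -2.8780 rad
q = Δφ/Δψ = 0.3372
d = R·√(Δφ² + q²Δλ²) = 3433·0.99401 = 3412 nmi

3412 nmi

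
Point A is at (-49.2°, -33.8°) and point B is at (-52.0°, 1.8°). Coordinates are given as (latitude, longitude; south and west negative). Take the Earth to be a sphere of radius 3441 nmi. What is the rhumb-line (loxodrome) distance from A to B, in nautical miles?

1367 nmi

Δψ = ln[tan(π/4+φ₂/2)/tan(π/4+φ₁/2)] = -0.0770;  Δφ = -0.0489 rad,  Δλ = +0.6213 rad
q = Δφ/Δψ = 0.6345
d = R·√(Δφ² + q²Δλ²) = 3441·0.39724 = 1367 nmi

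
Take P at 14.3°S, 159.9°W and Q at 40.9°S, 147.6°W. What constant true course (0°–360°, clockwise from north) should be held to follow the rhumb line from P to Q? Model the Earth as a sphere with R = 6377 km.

158.0°

Δψ = ln[tan(π/4+φ₂/2)/tan(π/4+φ₁/2)] = -0.5313
Δλ = +0.2147 rad (taken the short way round)
course = atan2(Δλ, Δψ) = 158.00°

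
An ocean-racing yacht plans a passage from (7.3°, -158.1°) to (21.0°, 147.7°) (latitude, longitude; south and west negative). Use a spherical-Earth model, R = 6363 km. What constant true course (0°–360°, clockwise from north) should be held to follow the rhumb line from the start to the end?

Δψ = ln[tan(π/4+φ₂/2)/tan(π/4+φ₁/2)] = +0.2473
Δλ = -0.9460 rad (taken the short way round)
course = atan2(Δλ, Δψ) = 284.65°

284.6°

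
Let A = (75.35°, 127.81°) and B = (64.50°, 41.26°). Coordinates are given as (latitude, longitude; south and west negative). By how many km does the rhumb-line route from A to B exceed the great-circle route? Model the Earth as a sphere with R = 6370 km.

285 km

Great circle: cos σ = sin φ₁ sin φ₂ + cos φ₁ cos φ₂ cos Δλ,  σ = 0.4954 rad → d_gc = 3155.5 km
Rhumb line: Δψ = -0.5655, q = Δφ/Δψ = 0.3349, d_rh = R√(Δφ²+q²Δλ²) = 3440.8 km
Excess = 3440.8 − 3155.5 = 285.3 ≈ 285 km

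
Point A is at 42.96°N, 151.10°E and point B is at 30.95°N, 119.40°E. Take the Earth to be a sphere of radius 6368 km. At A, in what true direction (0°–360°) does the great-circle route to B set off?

255.0°

N = sin Δλ·cos φ₂ = -0.4507;  D = cos φ₁ sin φ₂ − sin φ₁ cos φ₂ cos Δλ = -0.1209
initial course = atan2(N, D) = 254.98°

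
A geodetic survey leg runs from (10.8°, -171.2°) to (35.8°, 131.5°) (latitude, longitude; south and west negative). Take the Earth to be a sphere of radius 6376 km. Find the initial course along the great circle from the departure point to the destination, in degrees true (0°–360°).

305.8°

θ = atan2( sin Δλ·cos φ₂ ,  cos φ₁ sin φ₂ − sin φ₁ cos φ₂ cos Δλ )
  = atan2(-0.6825, +0.4925) = 305.81°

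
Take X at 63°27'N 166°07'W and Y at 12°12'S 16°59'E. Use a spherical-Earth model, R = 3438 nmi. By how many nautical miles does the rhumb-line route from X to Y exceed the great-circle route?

Great circle: cos σ = sin φ₁ sin φ₂ + cos φ₁ cos φ₂ cos Δλ,  σ = 2.2463 rad → d_gc = 7722.75 nmi
Rhumb line: Δψ = -1.6588, q = Δφ/Δψ = 0.7960, d_rh = R√(Δφ²+q²Δλ²) = 9591.26 nmi
Excess = 9591.26 − 7722.75 = 1868.51 ≈ 1869 nmi

1869 nmi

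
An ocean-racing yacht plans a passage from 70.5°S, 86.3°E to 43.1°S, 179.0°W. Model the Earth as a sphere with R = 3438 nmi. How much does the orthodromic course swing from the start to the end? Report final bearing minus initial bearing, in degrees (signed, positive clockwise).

At departure: θ₁ = atan2(sin Δλ cos φ₂, cos φ₁ sin φ₂ − sin φ₁ cos φ₂ cos Δλ) = 111.35°
At arrival: θ₂ = atan2(sin Δλ cos φ₁, −cos φ₂ sin φ₁ + sin φ₂ cos φ₁ cos Δλ) = 25.20°
Δθ = θ₂ − θ₁ = -86.2°

-86.2°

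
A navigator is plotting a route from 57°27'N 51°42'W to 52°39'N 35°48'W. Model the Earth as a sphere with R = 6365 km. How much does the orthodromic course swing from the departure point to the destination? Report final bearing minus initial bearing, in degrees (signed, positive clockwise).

At departure: θ₁ = atan2(sin Δλ cos φ₂, cos φ₁ sin φ₂ − sin φ₁ cos φ₂ cos Δλ) = 111.09°
At arrival: θ₂ = atan2(sin Δλ cos φ₁, −cos φ₂ sin φ₁ + sin φ₂ cos φ₁ cos Δλ) = 124.17°
Δθ = θ₂ − θ₁ = +13.1°

+13.1°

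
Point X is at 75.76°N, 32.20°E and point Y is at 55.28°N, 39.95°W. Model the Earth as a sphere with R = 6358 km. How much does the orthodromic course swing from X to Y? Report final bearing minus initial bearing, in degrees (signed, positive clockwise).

Initial bearing θ₁ = atan2(sin Δλ cos φ₂, cos φ₁ sin φ₂ − sin φ₁ cos φ₂ cos Δλ) = 273.48°
Final bearing θ₂ = (initial bearing from the destination back to the start) + 180° = 205.54°
Δθ = θ₂ − θ₁ = -67.9°

-67.9°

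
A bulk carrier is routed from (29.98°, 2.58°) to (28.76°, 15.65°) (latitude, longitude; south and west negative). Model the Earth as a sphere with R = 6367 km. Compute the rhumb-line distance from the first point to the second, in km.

Rhumb course C = atan2(Δλ, Δψ) with Δψ = ln[tan(π/4+φ₂/2)/tan(π/4+φ₁/2)] = -0.0244, Δλ = +0.2281 → C = 96.11°
d = R·|Δφ| / |cos C| = 6367·0.02129 / 0.10650 = 1273 km

1273 km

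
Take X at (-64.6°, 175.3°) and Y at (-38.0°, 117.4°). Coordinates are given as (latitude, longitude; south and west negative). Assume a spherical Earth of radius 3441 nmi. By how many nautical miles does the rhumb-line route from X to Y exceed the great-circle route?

Great circle: cos σ = sin φ₁ sin φ₂ + cos φ₁ cos φ₂ cos Δλ,  σ = 0.7440 rad → d_gc = 2560.1 nmi
Rhumb line: Δψ = +0.7721, q = Δφ/Δψ = 0.6013, d_rh = R√(Δφ²+q²Δλ²) = 2631.4 nmi
Excess = 2631.4 − 2560.1 = 71.3 ≈ 71 nmi

71 nmi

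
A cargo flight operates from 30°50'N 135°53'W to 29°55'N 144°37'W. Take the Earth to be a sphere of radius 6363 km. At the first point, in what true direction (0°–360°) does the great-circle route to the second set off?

265.3°

N = sin Δλ·cos φ₂ = -0.1316;  D = cos φ₁ sin φ₂ − sin φ₁ cos φ₂ cos Δλ = -0.0108
initial course = atan2(N, D) = 265.29°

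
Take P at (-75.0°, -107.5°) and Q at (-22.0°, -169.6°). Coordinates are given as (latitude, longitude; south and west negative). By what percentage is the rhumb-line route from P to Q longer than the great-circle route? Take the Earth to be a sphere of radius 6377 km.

Great circle: σ = 1.0768 rad → d_gc = Rσ = 6866.9 km
Rhumb: Δφ = +0.9250, Δλ = -1.0838, Δψ = +1.6338, q = Δφ/Δψ = 0.5662 → d_rh = R√(Δφ²+q²Δλ²) = 7078.9 km
Excess = (7078.9 − 6866.9) / 6866.9 = 212.0 / 6866.9 = 3.09% ≈ 3.1%

3.1%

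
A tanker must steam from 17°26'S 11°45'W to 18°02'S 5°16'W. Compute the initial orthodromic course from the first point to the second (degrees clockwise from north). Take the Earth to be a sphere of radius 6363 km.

N = sin Δλ·cos φ₂ = +0.1074;  D = cos φ₁ sin φ₂ − sin φ₁ cos φ₂ cos Δλ = -0.0123
initial course = atan2(N, D) = 96.53°

96.5°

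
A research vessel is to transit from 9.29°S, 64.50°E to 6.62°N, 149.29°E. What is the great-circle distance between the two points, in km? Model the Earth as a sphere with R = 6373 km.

9562 km

Haversine: a = sin²(Δφ/2)+cos φ₁ cos φ₂ sin²(Δλ/2) = 0.46480;  σ = 2·atan2(√a,√(1−a))
σ = 85.963° → d = Rσ = 6373·1.50033 = 9562 km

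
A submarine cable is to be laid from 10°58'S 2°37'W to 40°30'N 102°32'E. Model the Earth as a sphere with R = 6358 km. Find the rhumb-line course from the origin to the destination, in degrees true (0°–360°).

Δψ = ln[tan(π/4+φ₂/2)/tan(π/4+φ₁/2)] = +0.9669
Δλ = +1.8352 rad (taken the short way round)
course = atan2(Δλ, Δψ) = 62.22°

62.2°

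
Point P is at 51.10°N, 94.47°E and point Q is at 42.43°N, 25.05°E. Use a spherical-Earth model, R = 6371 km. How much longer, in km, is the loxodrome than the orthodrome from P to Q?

Great circle: cos σ = sin φ₁ sin φ₂ + cos φ₁ cos φ₂ cos Δλ,  σ = 0.8121 rad → d_gc = 5173.7 km
Rhumb line: Δψ = -0.2216, q = Δφ/Δψ = 0.6829, d_rh = R√(Δφ²+q²Δλ²) = 5358.5 km
Excess = 5358.5 − 5173.7 = 184.8 ≈ 185 km

185 km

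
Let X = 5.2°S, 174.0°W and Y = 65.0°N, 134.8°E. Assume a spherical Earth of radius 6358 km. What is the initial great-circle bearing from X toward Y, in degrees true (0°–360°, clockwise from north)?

340.4°

N = sin Δλ·cos φ₂ = -0.3294;  D = cos φ₁ sin φ₂ − sin φ₁ cos φ₂ cos Δλ = +0.9266
initial course = atan2(N, D) = 340.43°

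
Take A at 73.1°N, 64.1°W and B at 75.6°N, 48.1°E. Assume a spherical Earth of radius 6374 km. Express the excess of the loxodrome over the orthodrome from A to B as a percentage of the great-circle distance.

Great circle: σ = 0.4523 rad → d_gc = Rσ = 2883.1 km
Rhumb: Δφ = +0.0436, Δλ = +1.9583, Δψ = +0.1621, q = Δφ/Δψ = 0.2692 → d_rh = R√(Δφ²+q²Δλ²) = 3371.5 km
Excess = (3371.5 − 2883.1) / 2883.1 = 488.4 / 2883.1 = 16.94% ≈ 16.9%

16.9%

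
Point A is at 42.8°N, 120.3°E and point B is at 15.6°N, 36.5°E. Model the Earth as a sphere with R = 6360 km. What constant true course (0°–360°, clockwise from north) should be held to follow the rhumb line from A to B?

Meridional parts: M(φ₁)=+0.8281, M(φ₂)=+0.2757 → ΔM = -0.5524;  Δλ = -1.4626 rad
tan C = Δλ / ΔM = +2.6478 → C = 249.31°

249.3°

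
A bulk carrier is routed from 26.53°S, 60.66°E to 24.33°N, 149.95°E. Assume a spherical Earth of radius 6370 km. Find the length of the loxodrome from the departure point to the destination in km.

11136 km

Δψ = ln[tan(π/4+φ₂/2)/tan(π/4+φ₁/2)] = +0.9185;  Δφ = +0.8877 rad,  Δλ = +1.5584 rad
q = Δφ/Δψ = 0.9664
d = R·√(Δφ² + q²Δλ²) = 6370·1.74818 = 11136 km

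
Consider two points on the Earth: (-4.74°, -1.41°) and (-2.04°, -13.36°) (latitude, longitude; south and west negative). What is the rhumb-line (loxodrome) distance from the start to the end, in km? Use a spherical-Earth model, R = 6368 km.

1359 km

Rhumb course C = atan2(Δλ, Δψ) with Δψ = ln[tan(π/4+φ₂/2)/tan(π/4+φ₁/2)] = +0.0472, Δλ = -0.2086 → C = 282.75°
d = R·|Δφ| / |cos C| = 6368·0.04712 / 0.22077 = 1359 km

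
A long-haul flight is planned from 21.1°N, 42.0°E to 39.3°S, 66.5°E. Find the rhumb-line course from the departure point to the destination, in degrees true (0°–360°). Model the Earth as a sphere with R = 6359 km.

159.2°

Δψ = ln[tan(π/4+φ₂/2)/tan(π/4+φ₁/2)] = -1.1239
Δλ = +0.4276 rad (taken the short way round)
course = atan2(Δλ, Δψ) = 159.17°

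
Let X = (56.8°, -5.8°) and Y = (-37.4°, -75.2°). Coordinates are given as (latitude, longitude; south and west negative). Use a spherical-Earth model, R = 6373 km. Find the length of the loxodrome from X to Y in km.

Δψ = ln[tan(π/4+φ₂/2)/tan(π/4+φ₁/2)] = -1.9150;  Δφ = -1.6441 rad,  Δλ = -1.2113 rad
q = Δφ/Δψ = 0.8585
d = R·√(Δφ² + q²Δλ²) = 6373·1.94536 = 12398 km

12398 km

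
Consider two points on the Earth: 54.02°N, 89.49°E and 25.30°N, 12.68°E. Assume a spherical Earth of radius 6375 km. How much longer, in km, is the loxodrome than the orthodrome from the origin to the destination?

248 km

Great circle: cos σ = sin φ₁ sin φ₂ + cos φ₁ cos φ₂ cos Δλ,  σ = 1.0849 rad → d_gc = 6916.1 km
Rhumb line: Δψ = -0.6681, q = Δφ/Δψ = 0.7503, d_rh = R√(Δφ²+q²Δλ²) = 7164.1 km
Excess = 7164.1 − 6916.1 = 248.0 ≈ 248 km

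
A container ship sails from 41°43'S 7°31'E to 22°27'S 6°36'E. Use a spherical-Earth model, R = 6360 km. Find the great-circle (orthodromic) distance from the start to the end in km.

2140 km

Haversine: a = sin²(Δφ/2)+cos φ₁ cos φ₂ sin²(Δλ/2) = 0.02805;  σ = 2·atan2(√a,√(1−a))
σ = 19.282° → d = Rσ = 6360·0.33653 = 2140 km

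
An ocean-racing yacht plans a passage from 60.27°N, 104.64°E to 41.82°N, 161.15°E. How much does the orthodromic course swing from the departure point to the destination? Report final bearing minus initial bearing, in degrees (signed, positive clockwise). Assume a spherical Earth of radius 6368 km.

+45.9°

At departure: θ₁ = atan2(sin Δλ cos φ₂, cos φ₁ sin φ₂ − sin φ₁ cos φ₂ cos Δλ) = 92.43°
At arrival: θ₂ = atan2(sin Δλ cos φ₁, −cos φ₂ sin φ₁ + sin φ₂ cos φ₁ cos Δλ) = 138.33°
Δθ = θ₂ − θ₁ = +45.9°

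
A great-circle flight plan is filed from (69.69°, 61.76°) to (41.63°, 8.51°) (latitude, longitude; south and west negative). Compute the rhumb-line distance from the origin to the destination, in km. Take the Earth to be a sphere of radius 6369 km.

Δψ = ln[tan(π/4+φ₂/2)/tan(π/4+φ₁/2)] = -0.9192;  Δφ = -0.4897 rad,  Δλ = -0.9294 rad
q = Δφ/Δψ = 0.5328
d = R·√(Δφ² + q²Δλ²) = 6369·0.69644 = 4436 km

4436 km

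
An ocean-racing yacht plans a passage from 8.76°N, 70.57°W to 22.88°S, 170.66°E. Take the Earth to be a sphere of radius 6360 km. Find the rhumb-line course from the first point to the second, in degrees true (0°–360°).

254.8°

Δψ = ln[tan(π/4+φ₂/2)/tan(π/4+φ₁/2)] = -0.5639
Δλ = -2.0729 rad (taken the short way round)
course = atan2(Δλ, Δψ) = 254.78°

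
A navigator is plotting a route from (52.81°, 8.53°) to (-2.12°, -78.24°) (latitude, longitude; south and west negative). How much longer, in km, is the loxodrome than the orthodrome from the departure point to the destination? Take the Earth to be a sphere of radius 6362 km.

Great circle: cos σ = sin φ₁ sin φ₂ + cos φ₁ cos φ₂ cos Δλ,  σ = 1.5662 rad → d_gc = 9964.4 km
Rhumb line: Δψ = -1.1263, q = Δφ/Δψ = 0.8512, d_rh = R√(Δφ²+q²Δλ²) = 10220.3 km
Excess = 10220.3 − 9964.4 = 255.9 ≈ 256 km

256 km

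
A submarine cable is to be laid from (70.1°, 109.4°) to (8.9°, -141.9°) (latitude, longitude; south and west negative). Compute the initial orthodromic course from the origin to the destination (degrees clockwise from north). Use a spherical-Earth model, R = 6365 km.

69.5°

N = sin Δλ·cos φ₂ = +0.9358;  D = cos φ₁ sin φ₂ − sin φ₁ cos φ₂ cos Δλ = +0.3505
initial course = atan2(N, D) = 69.47°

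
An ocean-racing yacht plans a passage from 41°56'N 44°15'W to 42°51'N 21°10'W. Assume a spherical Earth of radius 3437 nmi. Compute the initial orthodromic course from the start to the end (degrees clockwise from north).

79.1°

θ = atan2( sin Δλ·cos φ₂ ,  cos φ₁ sin φ₂ − sin φ₁ cos φ₂ cos Δλ )
  = atan2(+0.2874, +0.0552) = 79.12°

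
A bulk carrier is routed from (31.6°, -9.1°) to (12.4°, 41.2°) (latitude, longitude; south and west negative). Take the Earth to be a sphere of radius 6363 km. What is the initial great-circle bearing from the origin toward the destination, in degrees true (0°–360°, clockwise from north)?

100.8°

N = sin Δλ·cos φ₂ = +0.7515;  D = cos φ₁ sin φ₂ − sin φ₁ cos φ₂ cos Δλ = -0.1440
initial course = atan2(N, D) = 100.85°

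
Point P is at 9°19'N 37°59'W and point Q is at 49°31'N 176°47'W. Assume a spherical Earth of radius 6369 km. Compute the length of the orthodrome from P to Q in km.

cos σ = sin φ₁ sin φ₂ + cos φ₁ cos φ₂ cos Δλ
      = sin(9.32°)sin(49.52°) + cos(9.32°)cos(49.52°)cos(-138.80°) = -0.3589
σ = 111.033° → d = Rσ = 6369·1.93790 = 12342 km

12342 km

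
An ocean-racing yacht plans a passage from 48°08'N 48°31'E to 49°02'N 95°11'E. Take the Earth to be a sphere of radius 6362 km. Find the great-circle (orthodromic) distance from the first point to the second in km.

Haversine: a = sin²(Δφ/2)+cos φ₁ cos φ₂ sin²(Δλ/2) = 0.06871;  σ = 2·atan2(√a,√(1−a))
σ = 30.392° → d = Rσ = 6362·0.53043 = 3375 km

3375 km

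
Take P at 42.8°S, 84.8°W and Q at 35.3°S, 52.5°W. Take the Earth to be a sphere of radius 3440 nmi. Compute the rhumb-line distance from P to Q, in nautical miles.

1570 nmi

Rhumb course C = atan2(Δλ, Δψ) with Δψ = ln[tan(π/4+φ₂/2)/tan(π/4+φ₁/2)] = +0.1688, Δλ = +0.5637 → C = 73.33°
d = R·|Δφ| / |cos C| = 3440·0.13090 / 0.28690 = 1570 nmi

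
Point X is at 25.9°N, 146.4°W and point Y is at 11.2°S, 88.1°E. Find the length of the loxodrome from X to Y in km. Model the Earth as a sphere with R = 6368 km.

Rhumb course C = atan2(Δλ, Δψ) with Δψ = ln[tan(π/4+φ₂/2)/tan(π/4+φ₁/2)] = -0.6650, Δλ = -2.1904 → C = 253.11°
d = R·|Δφ| / |cos C| = 6368·0.64752 / 0.29051 = 14194 km

14194 km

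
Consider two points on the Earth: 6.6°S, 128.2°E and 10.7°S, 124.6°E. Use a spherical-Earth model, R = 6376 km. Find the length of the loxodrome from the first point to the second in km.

Δψ = ln[tan(π/4+φ₂/2)/tan(π/4+φ₁/2)] = -0.0724;  Δφ = -0.0716 rad,  Δλ = -0.0628 rad
q = Δφ/Δψ = 0.9884
d = R·√(Δφ² + q²Δλ²) = 6376·0.09475 = 604 km

604 km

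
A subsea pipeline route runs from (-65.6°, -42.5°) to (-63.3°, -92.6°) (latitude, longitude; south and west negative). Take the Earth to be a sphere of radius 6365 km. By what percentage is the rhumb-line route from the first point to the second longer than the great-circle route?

2.7%

Great circle: σ = 0.3691 rad → d_gc = Rσ = 2349.5 km
Rhumb: Δφ = +0.0401, Δλ = -0.8744, Δψ = +0.0931, q = Δφ/Δψ = 0.4310 → d_rh = R√(Δφ²+q²Δλ²) = 2412.4 km
Excess = (2412.4 − 2349.5) / 2349.5 = 62.9 / 2349.5 = 2.68% ≈ 2.7%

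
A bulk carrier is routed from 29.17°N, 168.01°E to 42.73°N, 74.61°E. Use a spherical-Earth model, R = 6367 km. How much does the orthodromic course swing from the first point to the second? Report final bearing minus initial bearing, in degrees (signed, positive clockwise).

Initial bearing θ₁ = atan2(sin Δλ cos φ₂, cos φ₁ sin φ₂ − sin φ₁ cos φ₂ cos Δλ) = 309.93°
Final bearing θ₂ = (initial bearing from the destination back to the start) + 180° = 245.72°
Δθ = θ₂ − θ₁ = -64.2°

-64.2°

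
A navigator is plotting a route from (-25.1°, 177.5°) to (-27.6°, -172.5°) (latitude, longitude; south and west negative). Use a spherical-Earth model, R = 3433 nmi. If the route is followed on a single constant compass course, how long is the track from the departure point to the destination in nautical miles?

Rhumb course C = atan2(Δλ, Δψ) with Δψ = ln[tan(π/4+φ₂/2)/tan(π/4+φ₁/2)] = -0.0487, Δλ = +0.1745 → C = 105.59°
d = R·|Δφ| / |cos C| = 3433·0.04363 / 0.26875 = 557 nmi

557 nmi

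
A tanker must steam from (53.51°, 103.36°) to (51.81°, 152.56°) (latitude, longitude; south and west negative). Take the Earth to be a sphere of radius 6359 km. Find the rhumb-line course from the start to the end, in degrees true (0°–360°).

Δψ = ln[tan(π/4+φ₂/2)/tan(π/4+φ₁/2)] = -0.0489
Δλ = +0.8587 rad (taken the short way round)
course = atan2(Δλ, Δψ) = 93.26°

93.3°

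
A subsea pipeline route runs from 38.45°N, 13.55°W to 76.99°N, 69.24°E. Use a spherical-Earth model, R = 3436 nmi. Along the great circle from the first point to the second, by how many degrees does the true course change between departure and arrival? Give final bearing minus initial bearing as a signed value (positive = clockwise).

At departure: θ₁ = atan2(sin Δλ cos φ₂, cos φ₁ sin φ₂ − sin φ₁ cos φ₂ cos Δλ) = 16.68°
At arrival: θ₂ = atan2(sin Δλ cos φ₁, −cos φ₂ sin φ₁ + sin φ₂ cos φ₁ cos Δλ) = 93.26°
Δθ = θ₂ − θ₁ = +76.6°

+76.6°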